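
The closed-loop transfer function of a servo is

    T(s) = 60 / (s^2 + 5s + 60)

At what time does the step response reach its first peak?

Comparing s^2 + 5s + 60 to s^2 + 2ζωₙs + ωₙ²: ωₙ = √60 ≈ 7.746 rad/s and ζ = 5/(2·√60) ≈ 0.3227.
ζωₙ = 5/2 = 2.5, so ω_d = ωₙ√(1−ζ²) = √(ωₙ² − (ζωₙ)²) = √(60 − 2.5²) = √53.75 ≈ 7.331 rad/s.
t_p = π/ω_d = π/7.331 ≈ 0.4285 s.

t_p ≈ 0.4285 s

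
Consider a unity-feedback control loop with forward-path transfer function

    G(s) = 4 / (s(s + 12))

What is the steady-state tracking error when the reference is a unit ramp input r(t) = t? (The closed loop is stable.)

e_ss = 3

G(s) has one pole at the origin.
This is a Type 1 system. Kv = lim_{s→0} s·G(s) = 4/12 = 1/3.
e_ss = 1/Kv = 1/(1/3) = 3.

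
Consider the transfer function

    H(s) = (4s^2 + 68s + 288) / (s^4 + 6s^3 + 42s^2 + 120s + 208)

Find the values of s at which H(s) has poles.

s = -2 ± 2j, -1 ± 5j

The poles are the roots of the denominator s^4 + 6s^3 + 42s^2 + 120s + 208 = 0.
No real roots exist; factor into two real quadratics: (s^2 + 4s + 8)(s^2 + 2s + 26) = 0.
Each quadratic gives a conjugate pair via the quadratic formula.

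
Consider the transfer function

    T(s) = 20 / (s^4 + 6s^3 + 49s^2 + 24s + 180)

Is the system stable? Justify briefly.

marginally stable

The denominator s^4 + 6s^3 + 49s^2 + 24s + 180 factors as (s^2 + 4)(s^2 + 6s + 45), giving poles at s = 2j, -2j, -3 + 6j, -3 - 6j.
Since the simple pole(s) at s = ±2j lie on the jω-axis with none in the right half-plane, the system is marginally stable.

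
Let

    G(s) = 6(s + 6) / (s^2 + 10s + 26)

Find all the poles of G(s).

s = -5 ± j

The poles are the roots of the denominator s^2 + 10s + 26 = 0.
Using the quadratic formula: s = (-10 ± √(-4))/2 = -5 ± 1j.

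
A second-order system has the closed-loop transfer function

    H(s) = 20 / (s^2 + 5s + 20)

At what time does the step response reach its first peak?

Comparing s^2 + 5s + 20 to s^2 + 2ζωₙs + ωₙ²: ωₙ = √20 ≈ 4.472 rad/s and ζ = 5/(2·√20) ≈ 0.5590.
ζωₙ = 5/2 = 2.5, so ω_d = ωₙ√(1−ζ²) = √(ωₙ² − (ζωₙ)²) = √(20 − 2.5²) = √13.75 ≈ 3.708 rad/s.
t_p = π/ω_d = π/3.708 ≈ 0.8472 s.

t_p ≈ 0.8472 s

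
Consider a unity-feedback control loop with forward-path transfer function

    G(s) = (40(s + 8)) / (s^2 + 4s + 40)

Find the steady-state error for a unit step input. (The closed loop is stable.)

e_ss = 0.1111

G(s) has no poles at the origin.
This is a Type 0 system. Kp = lim_{s→0} G(s) = 320/40 = 8.
e_ss = 1/(1 + Kp) = 1/(1 + 8) = 1/9 ≈ 0.1111.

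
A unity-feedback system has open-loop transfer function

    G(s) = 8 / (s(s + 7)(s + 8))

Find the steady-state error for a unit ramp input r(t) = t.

e_ss = 7

G(s) has one pole at the origin.
This is a Type 1 system. Kv = lim_{s→0} s·G(s) = 8/56 = 1/7.
e_ss = 1/Kv = 1/(1/7) = 7.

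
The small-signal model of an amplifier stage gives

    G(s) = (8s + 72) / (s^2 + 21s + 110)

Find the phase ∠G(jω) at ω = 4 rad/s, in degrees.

∠G(j4) ≈ -17.82°

At s = j4: numerator = 72 + j32, denominator = 94 + j84.
∠G = ∠num − ∠den = 23.962° − (41.785°) = -17.82°.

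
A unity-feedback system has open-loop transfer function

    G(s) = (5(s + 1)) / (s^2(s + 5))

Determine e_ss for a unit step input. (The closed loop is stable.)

e_ss = 0

G(s) has 2 poles at the origin.
This is a Type 2 system; for a step input the steady-state error is zero.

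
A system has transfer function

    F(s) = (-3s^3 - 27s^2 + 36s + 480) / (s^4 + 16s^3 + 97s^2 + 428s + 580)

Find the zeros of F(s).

s = -8, 4, -5

Set the numerator to zero: -3s^3 - 27s^2 + 36s + 480 = 0, i.e. -3·(s^3 + 9s^2 - 12s - 160) = 0.
Factoring: (s + 8)(s - 4)(s + 5) = 0.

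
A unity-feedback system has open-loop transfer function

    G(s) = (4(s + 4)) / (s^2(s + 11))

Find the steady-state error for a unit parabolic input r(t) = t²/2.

e_ss = 0.6875

G(s) has 2 poles at the origin.
This is a Type 2 system. Ka = lim_{s→0} s^2·G(s) = 16/11.
e_ss = 1/Ka = 1/(16/11) = 11/16 ≈ 0.6875.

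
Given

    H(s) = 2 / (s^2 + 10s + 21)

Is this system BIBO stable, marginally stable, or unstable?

The denominator s^2 + 10s + 21 factors as (s + 7)(s + 3), giving poles at s = -7, -3.
Since all poles lie strictly in the left half-plane, the system is stable.

stable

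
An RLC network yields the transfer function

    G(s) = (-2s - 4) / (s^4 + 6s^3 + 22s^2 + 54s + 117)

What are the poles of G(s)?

The poles are the roots of the denominator s^4 + 6s^3 + 22s^2 + 54s + 117 = 0.
No real roots exist; factor into two real quadratics: (s^2 + 6s + 13)(s^2 + 9) = 0.
Each quadratic gives a conjugate pair via the quadratic formula.

s = -3 ± 2j, ±3j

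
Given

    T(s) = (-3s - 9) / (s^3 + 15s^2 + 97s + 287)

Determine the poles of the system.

The poles are the roots of the denominator s^3 + 15s^2 + 97s + 287 = 0.
Trying s = -7: the polynomial evaluates to 0, so (s + 7) is a factor.
Dividing out leaves s^2 + 8s + 41 = 0.
The quadratic formula then gives s = -4 ± 5j.

s = -4 + 5j, -4 - 5j, -7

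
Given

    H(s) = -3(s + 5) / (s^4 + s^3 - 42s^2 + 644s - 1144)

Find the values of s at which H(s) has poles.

The poles are the roots of the denominator s^4 + s^3 - 42s^2 + 644s - 1144 = 0.
Trying s = 2: the polynomial evaluates to 0, so (s - 2) is a factor.
Dividing out leaves s^3 + 3s^2 - 36s + 572 = 0.
This factors further as (s^2 - 8s + 52)(s + 11) = 0.

s = 4 + 6j, 4 - 6j, 2, -11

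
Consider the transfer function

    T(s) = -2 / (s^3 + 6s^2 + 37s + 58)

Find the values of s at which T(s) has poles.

The poles are the roots of the denominator s^3 + 6s^2 + 37s + 58 = 0.
Trying s = -2: the polynomial evaluates to 0, so (s + 2) is a factor.
Dividing out leaves s^2 + 4s + 29 = 0.
The quadratic formula then gives s = -2 ± 5j.

s = -2, -2 ± 5j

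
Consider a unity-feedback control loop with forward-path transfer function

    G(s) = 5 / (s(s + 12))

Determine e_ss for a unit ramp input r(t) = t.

e_ss = 2.400

G(s) has one pole at the origin.
This is a Type 1 system. Kv = lim_{s→0} s·G(s) = 5/12.
e_ss = 1/Kv = 1/(5/12) = 12/5 ≈ 2.400.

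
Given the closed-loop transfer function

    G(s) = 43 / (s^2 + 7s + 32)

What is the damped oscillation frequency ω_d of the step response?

Comparing s^2 + 7s + 32 to s^2 + 2ζωₙs + ωₙ²: ωₙ = √32 ≈ 5.657 rad/s and ζ = 7/(2·√32) ≈ 0.6187.
ζωₙ = 7/2 = 3.5, so ω_d = ωₙ√(1−ζ²) = √(ωₙ² − (ζωₙ)²) = √(32 − 3.5²) = √19.75 ≈ 4.444 rad/s.

ω_d ≈ 4.444 rad/s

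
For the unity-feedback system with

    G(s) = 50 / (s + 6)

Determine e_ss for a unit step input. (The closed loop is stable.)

e_ss = 0.1071

G(s) has no poles at the origin.
This is a Type 0 system. Kp = lim_{s→0} G(s) = 50/6 = 25/3.
e_ss = 1/(1 + Kp) = 1/(1 + 25/3) = 3/28 ≈ 0.1071.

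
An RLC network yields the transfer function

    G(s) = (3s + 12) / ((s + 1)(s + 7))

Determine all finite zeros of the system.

s = -4

Set the numerator to zero: 3s + 12 = 0, i.e. 3·(s + 4) = 0.
So s = -4.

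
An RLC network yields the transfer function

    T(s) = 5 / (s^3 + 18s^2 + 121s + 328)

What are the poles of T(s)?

s = -5 ± 4j, -8

The poles are the roots of the denominator s^3 + 18s^2 + 121s + 328 = 0.
Trying s = -8: the polynomial evaluates to 0, so (s + 8) is a factor.
Dividing out leaves s^2 + 10s + 41 = 0.
The quadratic formula then gives s = -5 ± 4j.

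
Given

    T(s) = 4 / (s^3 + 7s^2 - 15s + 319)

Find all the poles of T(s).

s = 2 ± 5j, -11

The poles are the roots of the denominator s^3 + 7s^2 - 15s + 319 = 0.
Trying s = -11: the polynomial evaluates to 0, so (s + 11) is a factor.
Dividing out leaves s^2 - 4s + 29 = 0.
The quadratic formula then gives s = 2 ± 5j.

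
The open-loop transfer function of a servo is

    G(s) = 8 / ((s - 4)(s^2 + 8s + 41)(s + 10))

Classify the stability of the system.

unstable

The poles can be read from the denominator factors: s = 4, -4 + 5j, -4 - 5j, -10.
Since the pole(s) at s = 4 lie in the right half-plane, the system is unstable.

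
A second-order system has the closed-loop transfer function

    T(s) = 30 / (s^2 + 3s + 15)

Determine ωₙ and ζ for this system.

ωₙ ≈ 3.873 rad/s, ζ ≈ 0.3873

Compare the denominator to the standard form s^2 + 2ζωₙs + ωₙ².
ωₙ² = 15, so ωₙ = √15 ≈ 3.873 rad/s.
2ζωₙ = 3, so ζ = 3/(2·√15) ≈ 0.3873.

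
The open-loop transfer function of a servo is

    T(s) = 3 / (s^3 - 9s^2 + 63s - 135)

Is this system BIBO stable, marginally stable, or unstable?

The denominator s^3 - 9s^2 + 63s - 135 factors as (s - 3)(s^2 - 6s + 45), giving poles at s = 3, 3 ± 6j.
Since the pole(s) at s = 3, 3 ± 6j lie in the right half-plane, the system is unstable.

unstable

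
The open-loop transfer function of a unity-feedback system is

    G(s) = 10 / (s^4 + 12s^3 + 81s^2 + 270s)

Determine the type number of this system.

Type 1

The denominator has 1 factor of s at the origin (free integrator), so this is a Type 1 system.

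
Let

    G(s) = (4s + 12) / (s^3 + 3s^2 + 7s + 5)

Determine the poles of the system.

s = -1 ± 2j, -1

The poles are the roots of the denominator s^3 + 3s^2 + 7s + 5 = 0.
Trying s = -1: the polynomial evaluates to 0, so (s + 1) is a factor.
Dividing out leaves s^2 + 2s + 5 = 0.
The quadratic formula then gives s = -1 ± 2j.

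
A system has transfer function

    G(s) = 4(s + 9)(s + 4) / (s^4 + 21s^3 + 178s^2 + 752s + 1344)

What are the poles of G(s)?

The poles are the roots of the denominator s^4 + 21s^3 + 178s^2 + 752s + 1344 = 0.
Trying s = -6: the polynomial evaluates to 0, so (s + 6) is a factor.
Dividing out leaves s^3 + 15s^2 + 88s + 224 = 0.
This factors further as (s^2 + 8s + 32)(s + 7) = 0.

s = -4 ± 4j, -6, -7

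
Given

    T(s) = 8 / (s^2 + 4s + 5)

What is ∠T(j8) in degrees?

At s = j8: numerator = 8, denominator = -59 + j32.
∠T = ∠num − ∠den = 0° − (151.53°) = -151.5°.

∠T(j8) ≈ -151.5°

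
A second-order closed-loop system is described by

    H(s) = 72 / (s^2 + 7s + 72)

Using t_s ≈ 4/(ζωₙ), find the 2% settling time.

Comparing s^2 + 7s + 72 to s^2 + 2ζωₙs + ωₙ²: ωₙ = √72 ≈ 8.485 rad/s and ζ = 7/(2·√72) ≈ 0.4125.
ζωₙ = 7/2 = 3.5, so t_s ≈ 4/(ζωₙ) = 4/3.5 ≈ 1.143 s.

t_s ≈ 1.143 s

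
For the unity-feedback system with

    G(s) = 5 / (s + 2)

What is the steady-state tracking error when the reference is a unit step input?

e_ss = 0.2857

G(s) has no poles at the origin.
This is a Type 0 system. Kp = lim_{s→0} G(s) = 5/2.
e_ss = 1/(1 + Kp) = 1/(1 + 5/2) = 2/7 ≈ 0.2857.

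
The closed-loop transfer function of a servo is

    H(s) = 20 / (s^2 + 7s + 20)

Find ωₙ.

Compare the denominator to the standard form s^2 + 2ζωₙs + ωₙ².
ωₙ² = 20, so ωₙ = √20 ≈ 4.472 rad/s.

ωₙ ≈ 4.472 rad/s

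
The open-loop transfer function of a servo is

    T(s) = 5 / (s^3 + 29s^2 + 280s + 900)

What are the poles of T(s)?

s = -10, -10, -9

The poles are the roots of the denominator s^3 + 29s^2 + 280s + 900 = 0.
Trying s = -10: the polynomial evaluates to 0, so (s + 10) is a factor.
Dividing out leaves s^2 + 19s + 90 = 0.
Factoring the quadratic: (s + 10)(s + 9) = 0.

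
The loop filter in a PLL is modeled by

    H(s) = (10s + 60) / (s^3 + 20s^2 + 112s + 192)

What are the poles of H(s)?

The poles are the roots of the denominator s^3 + 20s^2 + 112s + 192 = 0.
Trying s = -4: the polynomial evaluates to 0, so (s + 4) is a factor.
Dividing out leaves s^2 + 16s + 48 = 0.
Factoring the quadratic: (s + 4)(s + 12) = 0.

s = -4, -4, -12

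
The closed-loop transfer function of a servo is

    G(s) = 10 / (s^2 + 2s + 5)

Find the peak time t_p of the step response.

Comparing s^2 + 2s + 5 to s^2 + 2ζωₙs + ωₙ²: ωₙ = √5 ≈ 2.236 rad/s and ζ = 2/(2·√5) ≈ 0.4472.
ζωₙ = 2/2 = 1, so ω_d = ωₙ√(1−ζ²) = √(ωₙ² − (ζωₙ)²) = √(5 − 1²) = √4 = 2 rad/s.
t_p = π/ω_d = π/2 ≈ 1.571 s.

t_p ≈ 1.571 s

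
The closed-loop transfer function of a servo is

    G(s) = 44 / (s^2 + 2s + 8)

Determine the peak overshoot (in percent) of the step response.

Comparing s^2 + 2s + 8 to s^2 + 2ζωₙs + ωₙ²: ωₙ = √8 ≈ 2.828 rad/s and ζ = 2/(2·√8) ≈ 0.3536.
%OS = 100·exp(−πζ/√(1−ζ²)) = 100·exp(−π·0.3536/√(1−0.3536²)) ≈ 30.5%.

%OS ≈ 30.5%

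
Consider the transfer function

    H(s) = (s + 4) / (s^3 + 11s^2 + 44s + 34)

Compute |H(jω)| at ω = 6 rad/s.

Substitute s = j6: numerator = 4 + j6, denominator = -362 + j48.
|H(j6)| = |4 + j6| / |-362 + j48| = 7.2111 / 365.17 ≈ 0.01975.

|H(j6)| ≈ 0.01975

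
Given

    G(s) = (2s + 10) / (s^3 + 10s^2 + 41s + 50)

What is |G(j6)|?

Substitute s = j6: numerator = 10 + j12, denominator = -310 + j30.
|G(j6)| = |10 + j12| / |-310 + j30| = 15.620 / 311.45 ≈ 0.05015.

|G(j6)| ≈ 0.05015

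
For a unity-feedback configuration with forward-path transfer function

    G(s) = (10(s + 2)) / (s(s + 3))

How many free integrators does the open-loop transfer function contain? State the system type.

Type 1

The denominator has 1 factor of s at the origin (free integrator), so this is a Type 1 system.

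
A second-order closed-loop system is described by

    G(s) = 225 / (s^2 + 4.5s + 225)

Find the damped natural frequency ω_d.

ω_d ≈ 14.83 rad/s

Comparing s^2 + 4.5s + 225 to s^2 + 2ζωₙs + ωₙ²: ωₙ = 15 rad/s and ζ = 4.5/(2·15) = 0.15.
ζωₙ = 4.5/2 = 2.25, so ω_d = ωₙ√(1−ζ²) = √(ωₙ² − (ζωₙ)²) = √(225 − 2.25²) = √219.9375 ≈ 14.83 rad/s.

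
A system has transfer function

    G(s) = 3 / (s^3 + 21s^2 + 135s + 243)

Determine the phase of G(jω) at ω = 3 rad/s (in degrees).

∠G(j3) ≈ -81.87°

At s = j3: numerator = 3, denominator = 54 + j378.
∠G = ∠num − ∠den = 0° − (81.870°) = -81.87°.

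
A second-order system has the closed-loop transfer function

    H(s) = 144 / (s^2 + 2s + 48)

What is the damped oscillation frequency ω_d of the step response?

Comparing s^2 + 2s + 48 to s^2 + 2ζωₙs + ωₙ²: ωₙ = √48 ≈ 6.928 rad/s and ζ = 2/(2·√48) ≈ 0.1443.
ζωₙ = 2/2 = 1, so ω_d = ωₙ√(1−ζ²) = √(ωₙ² − (ζωₙ)²) = √(48 − 1²) = √47 ≈ 6.856 rad/s.

ω_d ≈ 6.856 rad/s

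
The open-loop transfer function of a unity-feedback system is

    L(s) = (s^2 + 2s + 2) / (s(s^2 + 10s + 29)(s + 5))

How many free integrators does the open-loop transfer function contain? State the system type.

Type 1

The denominator has 1 factor of s at the origin (free integrator), so this is a Type 1 system.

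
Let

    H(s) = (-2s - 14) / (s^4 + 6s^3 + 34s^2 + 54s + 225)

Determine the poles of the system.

The poles are the roots of the denominator s^4 + 6s^3 + 34s^2 + 54s + 225 = 0.
No real roots exist; factor into two real quadratics: (s^2 + 9)(s^2 + 6s + 25) = 0.
Each quadratic gives a conjugate pair via the quadratic formula.

s = 3j, -3j, -3 + 4j, -3 - 4j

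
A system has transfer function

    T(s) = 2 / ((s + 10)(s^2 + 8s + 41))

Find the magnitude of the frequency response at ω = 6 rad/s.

Substitute s = j6: numerator = 2, denominator = -238 + j510.
|T(j6)| = |2| / |-238 + j510| = 2 / 562.80 ≈ 0.003554.

|T(j6)| ≈ 0.003554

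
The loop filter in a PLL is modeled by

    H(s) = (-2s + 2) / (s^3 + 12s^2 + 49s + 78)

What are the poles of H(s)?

s = -3 ± 2j, -6

The poles are the roots of the denominator s^3 + 12s^2 + 49s + 78 = 0.
Trying s = -6: the polynomial evaluates to 0, so (s + 6) is a factor.
Dividing out leaves s^2 + 6s + 13 = 0.
The quadratic formula then gives s = -3 ± 2j.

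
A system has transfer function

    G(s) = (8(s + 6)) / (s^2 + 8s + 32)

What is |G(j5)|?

|G(j5)| ≈ 1.539

Substitute s = j5: numerator = 48 + j40, denominator = 7 + j40.
|G(j5)| = |48 + j40| / |7 + j40| = 62.482 / 40.608 ≈ 1.539.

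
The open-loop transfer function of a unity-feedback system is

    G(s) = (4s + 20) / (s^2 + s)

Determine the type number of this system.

Type 1

Factor s from the denominator: s^2 + s = s·(s + 1).
There is 1 pole at the origin, so the system is Type 1.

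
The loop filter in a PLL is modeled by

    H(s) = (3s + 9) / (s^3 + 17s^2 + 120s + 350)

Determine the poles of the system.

The poles are the roots of the denominator s^3 + 17s^2 + 120s + 350 = 0.
Trying s = -7: the polynomial evaluates to 0, so (s + 7) is a factor.
Dividing out leaves s^2 + 10s + 50 = 0.
The quadratic formula then gives s = -5 ± 5j.

s = -7, -5 + 5j, -5 - 5j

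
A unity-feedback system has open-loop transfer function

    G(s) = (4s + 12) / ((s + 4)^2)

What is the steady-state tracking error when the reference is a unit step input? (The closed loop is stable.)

e_ss = 0.5714

G(s) has no poles at the origin.
This is a Type 0 system. Kp = lim_{s→0} G(s) = 12/16 = 3/4.
e_ss = 1/(1 + Kp) = 1/(1 + 3/4) = 4/7 ≈ 0.5714.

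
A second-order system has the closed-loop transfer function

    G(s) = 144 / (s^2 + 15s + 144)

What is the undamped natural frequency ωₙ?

Compare the denominator to the standard form s^2 + 2ζωₙs + ωₙ².
ωₙ² = 144, so ωₙ = 12 rad/s.

ωₙ = 12 rad/s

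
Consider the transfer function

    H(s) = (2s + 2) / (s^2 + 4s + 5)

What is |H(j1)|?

Substitute s = j1: numerator = 2 + j2, denominator = 4 + j4.
|H(j1)| = |2 + j2| / |4 + j4| = 2.8284 / 5.6569 = 0.5000.

|H(j1)| = 0.5000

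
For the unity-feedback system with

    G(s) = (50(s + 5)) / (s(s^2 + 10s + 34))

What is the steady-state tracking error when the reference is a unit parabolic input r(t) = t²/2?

e_ss = ∞

G(s) has one pole at the origin.
This is a Type 1 system; Ka = lim_{s→0} s^2·G(s) = 0, so the steady-state error for a parabola input is infinite.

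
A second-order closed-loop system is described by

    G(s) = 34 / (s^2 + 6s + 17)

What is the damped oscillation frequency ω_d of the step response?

Comparing s^2 + 6s + 17 to s^2 + 2ζωₙs + ωₙ²: ωₙ = √17 ≈ 4.123 rad/s and ζ = 6/(2·√17) ≈ 0.7276.
ζωₙ = 6/2 = 3, so ω_d = ωₙ√(1−ζ²) = √(ωₙ² − (ζωₙ)²) = √(17 − 3²) = √8 ≈ 2.828 rad/s.

ω_d ≈ 2.828 rad/s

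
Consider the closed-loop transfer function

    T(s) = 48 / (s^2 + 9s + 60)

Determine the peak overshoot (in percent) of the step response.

Comparing s^2 + 9s + 60 to s^2 + 2ζωₙs + ωₙ²: ωₙ = √60 ≈ 7.746 rad/s and ζ = 9/(2·√60) ≈ 0.5809.
%OS = 100·exp(−πζ/√(1−ζ²)) = 100·exp(−π·0.5809/√(1−0.5809²)) ≈ 10.6%.

%OS ≈ 10.6%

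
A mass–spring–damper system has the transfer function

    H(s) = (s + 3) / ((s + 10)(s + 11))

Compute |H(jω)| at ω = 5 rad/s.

Substitute s = j5: numerator = 3 + j5, denominator = 85 + j105.
|H(j5)| = |3 + j5| / |85 + j105| = 5.8310 / 135.09 ≈ 0.04316.

|H(j5)| ≈ 0.04316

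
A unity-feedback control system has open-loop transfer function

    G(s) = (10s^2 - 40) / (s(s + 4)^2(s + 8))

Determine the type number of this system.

The denominator has 1 factor of s at the origin (free integrator), so this is a Type 1 system.

Type 1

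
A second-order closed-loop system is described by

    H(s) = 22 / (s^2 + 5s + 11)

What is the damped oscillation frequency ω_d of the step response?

Comparing s^2 + 5s + 11 to s^2 + 2ζωₙs + ωₙ²: ωₙ = √11 ≈ 3.317 rad/s and ζ = 5/(2·√11) ≈ 0.7538.
ζωₙ = 5/2 = 2.5, so ω_d = ωₙ√(1−ζ²) = √(ωₙ² − (ζωₙ)²) = √(11 − 2.5²) = √4.75 ≈ 2.179 rad/s.

ω_d ≈ 2.179 rad/s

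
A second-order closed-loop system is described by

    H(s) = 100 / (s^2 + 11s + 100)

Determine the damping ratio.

ζ = 0.55

Compare the denominator to the standard form s^2 + 2ζωₙs + ωₙ².
ωₙ² = 100, so ωₙ = 10 rad/s.
2ζωₙ = 11, so ζ = 11/(2·10) = 0.55.
With ζ = 0.55 the response is underdamped.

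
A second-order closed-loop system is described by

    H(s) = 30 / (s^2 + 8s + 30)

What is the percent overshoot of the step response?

%OS ≈ 3.48%

Comparing s^2 + 8s + 30 to s^2 + 2ζωₙs + ωₙ²: ωₙ = √30 ≈ 5.477 rad/s and ζ = 8/(2·√30) ≈ 0.7303.
%OS = 100·exp(−πζ/√(1−ζ²)) = 100·exp(−π·0.7303/√(1−0.7303²)) ≈ 3.48%.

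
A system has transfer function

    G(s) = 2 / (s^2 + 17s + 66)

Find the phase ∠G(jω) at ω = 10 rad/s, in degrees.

∠G(j10) ≈ -101.3°

At s = j10: numerator = 2, denominator = -34 + j170.
∠G = ∠num − ∠den = 0° − (101.31°) = -101.3°.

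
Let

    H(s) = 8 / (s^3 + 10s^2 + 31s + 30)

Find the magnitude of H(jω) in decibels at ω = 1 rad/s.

Substitute s = j1: numerator = 8, denominator = 20 + j30.
|H(j1)| = |8| / |20 + j30| = 8 / 36.056 ≈ 0.2219.
In decibels: 20·log₁₀(0.2219) ≈ -13.1 dB.

|H(j1)|_dB ≈ -13.1 dB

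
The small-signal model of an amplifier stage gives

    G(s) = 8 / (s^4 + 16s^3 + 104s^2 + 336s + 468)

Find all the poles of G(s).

The poles are the roots of the denominator s^4 + 16s^3 + 104s^2 + 336s + 468 = 0.
No real roots exist; factor into two real quadratics: (s^2 + 6s + 18)(s^2 + 10s + 26) = 0.
Each quadratic gives a conjugate pair via the quadratic formula.

s = -3 + 3j, -3 - 3j, -5 + j, -5 - j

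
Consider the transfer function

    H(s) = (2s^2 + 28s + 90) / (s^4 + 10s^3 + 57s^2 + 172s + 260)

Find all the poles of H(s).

s = -3 ± 2j, -2 ± 4j

The poles are the roots of the denominator s^4 + 10s^3 + 57s^2 + 172s + 260 = 0.
No real roots exist; factor into two real quadratics: (s^2 + 6s + 13)(s^2 + 4s + 20) = 0.
Each quadratic gives a conjugate pair via the quadratic formula.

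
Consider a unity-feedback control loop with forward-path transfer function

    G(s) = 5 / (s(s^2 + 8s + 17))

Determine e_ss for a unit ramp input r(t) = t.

G(s) has one pole at the origin.
This is a Type 1 system. Kv = lim_{s→0} s·G(s) = 5/17.
e_ss = 1/Kv = 1/(5/17) = 17/5 ≈ 3.400.

e_ss = 3.400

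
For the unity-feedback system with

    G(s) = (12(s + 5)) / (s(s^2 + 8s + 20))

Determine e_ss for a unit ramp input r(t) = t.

G(s) has one pole at the origin.
This is a Type 1 system. Kv = lim_{s→0} s·G(s) = 60/20 = 3.
e_ss = 1/Kv = 1/(3) = 1/3 ≈ 0.3333.

e_ss = 0.3333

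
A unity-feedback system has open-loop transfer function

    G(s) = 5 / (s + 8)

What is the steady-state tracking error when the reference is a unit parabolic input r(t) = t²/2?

e_ss = ∞

G(s) has no poles at the origin.
This is a Type 0 system; Ka = lim_{s→0} s^2·G(s) = 0, so the steady-state error for a parabola input is infinite.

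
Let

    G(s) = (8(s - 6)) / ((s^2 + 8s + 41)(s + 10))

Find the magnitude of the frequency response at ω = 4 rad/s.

|G(j4)| ≈ 0.1319

Substitute s = j4: numerator = -48 + j32, denominator = 122 + j420.
|G(j4)| = |-48 + j32| / |122 + j420| = 57.689 / 437.36 ≈ 0.1319.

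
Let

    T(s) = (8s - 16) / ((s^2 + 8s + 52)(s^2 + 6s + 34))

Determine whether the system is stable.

The poles can be read from the denominator factors: s = -4 + 6j, -4 - 6j, -3 + 5j, -3 - 5j.
Since all poles lie strictly in the left half-plane, the system is stable.

stable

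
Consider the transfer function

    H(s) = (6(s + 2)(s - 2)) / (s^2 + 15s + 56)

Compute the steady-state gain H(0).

Set s = 0: H(0) = (-24) / (56) = -3/7.

H(0) = -3/7 ≈ -0.4286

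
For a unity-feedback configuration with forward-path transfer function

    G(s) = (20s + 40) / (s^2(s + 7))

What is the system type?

The denominator has 2 factors of s at the origin (free integrators), so this is a Type 2 system.

Type 2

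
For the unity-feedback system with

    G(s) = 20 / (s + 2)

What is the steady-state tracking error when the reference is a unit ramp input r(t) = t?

e_ss = ∞

G(s) has no poles at the origin.
This is a Type 0 system; Kv = lim_{s→0} s·G(s) = 0, so the steady-state error for a ramp input is infinite.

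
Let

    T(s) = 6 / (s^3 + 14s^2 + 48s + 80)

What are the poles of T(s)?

s = -10, -2 + 2j, -2 - 2j

The poles are the roots of the denominator s^3 + 14s^2 + 48s + 80 = 0.
Trying s = -10: the polynomial evaluates to 0, so (s + 10) is a factor.
Dividing out leaves s^2 + 4s + 8 = 0.
The quadratic formula then gives s = -2 ± 2j.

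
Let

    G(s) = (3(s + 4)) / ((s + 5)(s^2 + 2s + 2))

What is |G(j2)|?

Substitute s = j2: numerator = 12 + j6, denominator = -18 + j16.
|G(j2)| = |12 + j6| / |-18 + j16| = 13.416 / 24.083 ≈ 0.5571.

|G(j2)| ≈ 0.5571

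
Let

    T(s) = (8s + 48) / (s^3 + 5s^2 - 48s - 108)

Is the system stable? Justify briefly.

unstable

The denominator s^3 + 5s^2 - 48s - 108 factors as (s + 9)(s - 6)(s + 2), giving poles at s = -9, 6, -2.
Since the pole(s) at s = 6 lie in the right half-plane, the system is unstable.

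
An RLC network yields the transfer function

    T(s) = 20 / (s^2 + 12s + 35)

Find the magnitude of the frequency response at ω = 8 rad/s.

|T(j8)| ≈ 0.1994

Substitute s = j8: numerator = 20, denominator = -29 + j96.
|T(j8)| = |20| / |-29 + j96| = 20 / 100.28 ≈ 0.1994.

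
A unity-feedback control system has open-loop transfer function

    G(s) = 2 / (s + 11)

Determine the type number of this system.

The denominator has no factor of s at the origin — no free integrator — so this is a Type 0 system.

Type 0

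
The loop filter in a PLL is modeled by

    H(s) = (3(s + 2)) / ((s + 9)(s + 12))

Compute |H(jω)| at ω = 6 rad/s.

Substitute s = j6: numerator = 6 + j18, denominator = 72 + j126.
|H(j6)| = |6 + j18| / |72 + j126| = 18.974 / 145.12 ≈ 0.1307.

|H(j6)| ≈ 0.1307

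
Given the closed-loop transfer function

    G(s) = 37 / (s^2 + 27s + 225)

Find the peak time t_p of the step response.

Comparing s^2 + 27s + 225 to s^2 + 2ζωₙs + ωₙ²: ωₙ = 15 rad/s and ζ = 27/(2·15) = 0.9.
ζωₙ = 27/2 = 13.5, so ω_d = ωₙ√(1−ζ²) = √(ωₙ² − (ζωₙ)²) = √(225 − 13.5²) = √42.75 ≈ 6.538 rad/s.
t_p = π/ω_d = π/6.538 ≈ 0.4805 s.

t_p ≈ 0.4805 s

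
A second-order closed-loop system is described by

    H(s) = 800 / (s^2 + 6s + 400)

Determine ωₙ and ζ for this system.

Compare the denominator to the standard form s^2 + 2ζωₙs + ωₙ².
ωₙ² = 400, so ωₙ = 20 rad/s.
2ζωₙ = 6, so ζ = 6/(2·20) = 0.15.
With ζ = 0.15 the response is underdamped.

ωₙ = 20 rad/s, ζ = 0.15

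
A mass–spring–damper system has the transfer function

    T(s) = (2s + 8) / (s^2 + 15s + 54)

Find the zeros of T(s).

Set the numerator to zero: 2s + 8 = 0, i.e. 2·(s + 4) = 0.
So s = -4.

s = -4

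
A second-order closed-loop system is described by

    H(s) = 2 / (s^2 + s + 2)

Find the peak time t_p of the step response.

Comparing s^2 + s + 2 to s^2 + 2ζωₙs + ωₙ²: ωₙ = √2 ≈ 1.414 rad/s and ζ = 1/(2·√2) ≈ 0.3536.
ζωₙ = 1/2 = 0.5, so ω_d = ωₙ√(1−ζ²) = √(ωₙ² − (ζωₙ)²) = √(2 − 0.5²) = √1.75 ≈ 1.323 rad/s.
t_p = π/ω_d = π/1.323 ≈ 2.375 s.

t_p ≈ 2.375 s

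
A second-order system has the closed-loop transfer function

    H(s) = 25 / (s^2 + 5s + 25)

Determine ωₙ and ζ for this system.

Compare the denominator to the standard form s^2 + 2ζωₙs + ωₙ².
ωₙ² = 25, so ωₙ = 5 rad/s.
2ζωₙ = 5, so ζ = 5/(2·5) = 0.5.

ωₙ = 5 rad/s, ζ = 0.5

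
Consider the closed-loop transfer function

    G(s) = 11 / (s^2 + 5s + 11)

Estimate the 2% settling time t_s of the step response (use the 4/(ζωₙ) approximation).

t_s ≈ 1.600 s

Comparing s^2 + 5s + 11 to s^2 + 2ζωₙs + ωₙ²: ωₙ = √11 ≈ 3.317 rad/s and ζ = 5/(2·√11) ≈ 0.7538.
ζωₙ = 5/2 = 2.5, so t_s ≈ 4/(ζωₙ) = 4/2.5 = 1.600 s.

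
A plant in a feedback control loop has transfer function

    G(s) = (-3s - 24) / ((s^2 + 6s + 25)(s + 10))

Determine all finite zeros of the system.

s = -8

Set the numerator to zero: -3s - 24 = 0, i.e. -3·(s + 8) = 0.
So s = -8.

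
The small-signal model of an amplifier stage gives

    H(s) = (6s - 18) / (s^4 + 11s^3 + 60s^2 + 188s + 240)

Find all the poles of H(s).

The poles are the roots of the denominator s^4 + 11s^3 + 60s^2 + 188s + 240 = 0.
Trying s = -3: the polynomial evaluates to 0, so (s + 3) is a factor.
Dividing out leaves s^3 + 8s^2 + 36s + 80 = 0.
This factors further as (s^2 + 4s + 20)(s + 4) = 0.

s = -2 ± 4j, -3, -4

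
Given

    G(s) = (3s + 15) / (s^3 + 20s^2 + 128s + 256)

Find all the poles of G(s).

s = -8, -8, -4

The poles are the roots of the denominator s^3 + 20s^2 + 128s + 256 = 0.
Trying s = -8: the polynomial evaluates to 0, so (s + 8) is a factor.
Dividing out leaves s^2 + 12s + 32 = 0.
Factoring the quadratic: (s + 8)(s + 4) = 0.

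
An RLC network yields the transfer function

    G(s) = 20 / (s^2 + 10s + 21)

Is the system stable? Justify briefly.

The denominator s^2 + 10s + 21 factors as (s + 3)(s + 7), giving poles at s = -3, -7.
Since all poles lie strictly in the left half-plane, the system is stable.

stable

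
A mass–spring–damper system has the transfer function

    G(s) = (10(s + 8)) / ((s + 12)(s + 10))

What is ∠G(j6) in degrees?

At s = j6: numerator = 80 + j60, denominator = 84 + j132.
∠G = ∠num − ∠den = 36.870° − (57.529°) = -20.66°.

∠G(j6) ≈ -20.66°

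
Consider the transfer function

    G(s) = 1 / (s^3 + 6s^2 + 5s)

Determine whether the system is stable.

The denominator s^3 + 6s^2 + 5s factors as s(s + 5)(s + 1), giving poles at s = 0, -5, -1.
Since the simple pole(s) at s = 0 lie on the jω-axis with none in the right half-plane, the system is marginally stable.

marginally stable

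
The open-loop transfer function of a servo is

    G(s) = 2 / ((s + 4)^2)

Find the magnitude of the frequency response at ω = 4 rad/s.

Substitute s = j4: numerator = 2, denominator = j32.
|G(j4)| = |2| / |j32| = 2 / 32 = 0.06250.

|G(j4)| = 0.06250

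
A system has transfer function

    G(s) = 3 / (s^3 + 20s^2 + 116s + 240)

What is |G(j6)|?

|G(j6)| ≈ 0.004419

Substitute s = j6: numerator = 3, denominator = -480 + j480.
|G(j6)| = |3| / |-480 + j480| = 3 / 678.82 ≈ 0.004419.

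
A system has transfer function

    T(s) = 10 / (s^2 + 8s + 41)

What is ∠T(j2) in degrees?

∠T(j2) ≈ -23.39°

At s = j2: numerator = 10, denominator = 37 + j16.
∠T = ∠num − ∠den = 0° − (23.385°) = -23.39°.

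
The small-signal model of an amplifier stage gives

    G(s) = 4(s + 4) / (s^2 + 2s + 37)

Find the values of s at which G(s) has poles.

The poles are the roots of the denominator s^2 + 2s + 37 = 0.
Using the quadratic formula: s = (-2 ± √(-144))/2 = -1 ± 6j.

s = -1 + 6j, -1 - 6j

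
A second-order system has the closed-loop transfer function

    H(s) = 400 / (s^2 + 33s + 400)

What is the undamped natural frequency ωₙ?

Compare the denominator to the standard form s^2 + 2ζωₙs + ωₙ².
ωₙ² = 400, so ωₙ = 20 rad/s.

ωₙ = 20 rad/s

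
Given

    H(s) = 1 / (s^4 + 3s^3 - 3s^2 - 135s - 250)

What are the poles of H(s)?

The poles are the roots of the denominator s^4 + 3s^3 - 3s^2 - 135s - 250 = 0.
Trying s = 5: the polynomial evaluates to 0, so (s - 5) is a factor.
Dividing out leaves s^3 + 8s^2 + 37s + 50 = 0.
This factors further as (s^2 + 6s + 25)(s + 2) = 0.

s = -3 ± 4j, 5, -2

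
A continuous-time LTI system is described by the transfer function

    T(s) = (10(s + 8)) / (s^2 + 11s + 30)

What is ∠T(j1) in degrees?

∠T(j1) ≈ -13.65°

At s = j1: numerator = 80 + j10, denominator = 29 + j11.
∠T = ∠num − ∠den = 7.1250° − (20.772°) = -13.65°.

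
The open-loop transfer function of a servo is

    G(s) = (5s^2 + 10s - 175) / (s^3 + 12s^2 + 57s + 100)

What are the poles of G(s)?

s = -4 ± 3j, -4

The poles are the roots of the denominator s^3 + 12s^2 + 57s + 100 = 0.
Trying s = -4: the polynomial evaluates to 0, so (s + 4) is a factor.
Dividing out leaves s^2 + 8s + 25 = 0.
The quadratic formula then gives s = -4 ± 3j.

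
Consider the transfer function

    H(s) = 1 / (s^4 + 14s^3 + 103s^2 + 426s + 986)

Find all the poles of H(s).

The poles are the roots of the denominator s^4 + 14s^3 + 103s^2 + 426s + 986 = 0.
No real roots exist; factor into two real quadratics: (s^2 + 10s + 34)(s^2 + 4s + 29) = 0.
Each quadratic gives a conjugate pair via the quadratic formula.

s = -5 ± 3j, -2 ± 5j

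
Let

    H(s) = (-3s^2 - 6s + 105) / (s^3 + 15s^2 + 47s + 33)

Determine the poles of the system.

The poles are the roots of the denominator s^3 + 15s^2 + 47s + 33 = 0.
Trying s = -11: the polynomial evaluates to 0, so (s + 11) is a factor.
Dividing out leaves s^2 + 4s + 3 = 0.
Factoring the quadratic: (s + 3)(s + 1) = 0.

s = -11, -3, -1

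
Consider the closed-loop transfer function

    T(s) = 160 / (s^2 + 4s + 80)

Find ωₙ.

Compare the denominator to the standard form s^2 + 2ζωₙs + ωₙ².
ωₙ² = 80, so ωₙ = √80 ≈ 8.944 rad/s.

ωₙ ≈ 8.944 rad/s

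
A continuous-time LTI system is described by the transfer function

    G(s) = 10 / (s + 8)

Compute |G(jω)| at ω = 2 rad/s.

Substitute s = j2: numerator = 10, denominator = 8 + j2.
|G(j2)| = |10| / |8 + j2| = 10 / 8.2462 ≈ 1.213.

|G(j2)| ≈ 1.213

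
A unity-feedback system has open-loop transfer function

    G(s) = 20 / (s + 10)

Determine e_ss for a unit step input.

e_ss = 0.3333

G(s) has no poles at the origin.
This is a Type 0 system. Kp = lim_{s→0} G(s) = 20/10 = 2.
e_ss = 1/(1 + Kp) = 1/(1 + 2) = 1/3 ≈ 0.3333.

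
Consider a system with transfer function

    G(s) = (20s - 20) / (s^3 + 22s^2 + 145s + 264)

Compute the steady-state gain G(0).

G(0) = -5/66 ≈ -0.07576

Set s = 0: G(0) = (-20) / (264) = -5/66.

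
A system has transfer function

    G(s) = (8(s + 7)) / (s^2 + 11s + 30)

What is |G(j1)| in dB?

Substitute s = j1: numerator = 56 + j8, denominator = 29 + j11.
|G(j1)| = |56 + j8| / |29 + j11| = 56.569 / 31.016 ≈ 1.824.
In decibels: 20·log₁₀(1.824) ≈ 5.22 dB.

|G(j1)|_dB ≈ 5.22 dB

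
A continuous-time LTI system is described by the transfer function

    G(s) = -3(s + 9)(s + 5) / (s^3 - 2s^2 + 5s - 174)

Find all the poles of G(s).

s = -2 ± 5j, 6

The poles are the roots of the denominator s^3 - 2s^2 + 5s - 174 = 0.
Trying s = 6: the polynomial evaluates to 0, so (s - 6) is a factor.
Dividing out leaves s^2 + 4s + 29 = 0.
The quadratic formula then gives s = -2 ± 5j.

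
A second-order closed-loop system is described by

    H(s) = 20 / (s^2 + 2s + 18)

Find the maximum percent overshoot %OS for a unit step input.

%OS ≈ 46.7%

Comparing s^2 + 2s + 18 to s^2 + 2ζωₙs + ωₙ²: ωₙ = √18 ≈ 4.243 rad/s and ζ = 2/(2·√18) ≈ 0.2357.
%OS = 100·exp(−πζ/√(1−ζ²)) = 100·exp(−π·0.2357/√(1−0.2357²)) ≈ 46.7%.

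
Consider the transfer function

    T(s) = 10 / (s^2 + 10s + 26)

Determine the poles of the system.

s = -5 + j, -5 - j

The poles are the roots of the denominator s^2 + 10s + 26 = 0.
Using the quadratic formula: s = (-10 ± √(-4))/2 = -5 ± 1j.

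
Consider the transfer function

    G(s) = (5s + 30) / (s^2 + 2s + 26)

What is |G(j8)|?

|G(j8)| ≈ 1.213

Substitute s = j8: numerator = 30 + j40, denominator = -38 + j16.
|G(j8)| = |30 + j40| / |-38 + j16| = 50 / 41.231 ≈ 1.213.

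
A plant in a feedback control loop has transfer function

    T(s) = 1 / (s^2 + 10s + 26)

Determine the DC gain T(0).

Set s = 0: T(0) = (1) / (26) = 1/26.

T(0) = 1/26 ≈ 0.03846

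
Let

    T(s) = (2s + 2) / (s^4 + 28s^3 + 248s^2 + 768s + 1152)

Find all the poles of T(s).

s = -2 + 2j, -2 - 2j, -12, -12

The poles are the roots of the denominator s^4 + 28s^3 + 248s^2 + 768s + 1152 = 0.
Trying s = -12: the polynomial evaluates to 0, so (s + 12) is a factor.
Dividing out leaves s^3 + 16s^2 + 56s + 96 = 0.
This factors further as (s^2 + 4s + 8)(s + 12) = 0.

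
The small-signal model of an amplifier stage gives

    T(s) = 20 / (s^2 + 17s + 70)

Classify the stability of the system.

The denominator s^2 + 17s + 70 factors as (s + 7)(s + 10), giving poles at s = -7, -10.
Since all poles lie strictly in the left half-plane, the system is stable.

stable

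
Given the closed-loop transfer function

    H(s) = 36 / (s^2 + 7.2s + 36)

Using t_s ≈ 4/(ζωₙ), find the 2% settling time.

t_s ≈ 1.111 s

Comparing s^2 + 7.2s + 36 to s^2 + 2ζωₙs + ωₙ²: ωₙ = 6 rad/s and ζ = 7.2/(2·6) = 0.6.
ζωₙ = 7.2/2 = 3.6, so t_s ≈ 4/(ζωₙ) = 4/3.6 ≈ 1.111 s.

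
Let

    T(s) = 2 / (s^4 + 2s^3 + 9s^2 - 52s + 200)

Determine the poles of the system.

s = 2 ± 2j, -3 ± 4j

The poles are the roots of the denominator s^4 + 2s^3 + 9s^2 - 52s + 200 = 0.
No real roots exist; factor into two real quadratics: (s^2 - 4s + 8)(s^2 + 6s + 25) = 0.
Each quadratic gives a conjugate pair via the quadratic formula.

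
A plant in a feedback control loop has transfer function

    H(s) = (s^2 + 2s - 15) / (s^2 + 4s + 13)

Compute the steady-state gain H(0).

Set s = 0: H(0) = (-15) / (13) = -15/13.

H(0) = -15/13 ≈ -1.154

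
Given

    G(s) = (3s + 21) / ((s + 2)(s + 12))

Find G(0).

Set s = 0: G(0) = (21) / (24) = 7/8.

G(0) = 7/8 ≈ 0.8750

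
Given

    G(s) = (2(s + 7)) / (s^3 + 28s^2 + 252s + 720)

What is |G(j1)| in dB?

|G(j1)|_dB ≈ -34.3 dB

Substitute s = j1: numerator = 14 + j2, denominator = 692 + j251.
|G(j1)| = |14 + j2| / |692 + j251| = 14.142 / 736.11 ≈ 0.01921.
In decibels: 20·log₁₀(0.01921) ≈ -34.3 dB.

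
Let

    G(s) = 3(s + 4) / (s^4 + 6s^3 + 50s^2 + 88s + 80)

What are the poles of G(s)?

s = -2 ± 6j, -1 ± j

The poles are the roots of the denominator s^4 + 6s^3 + 50s^2 + 88s + 80 = 0.
No real roots exist; factor into two real quadratics: (s^2 + 4s + 40)(s^2 + 2s + 2) = 0.
Each quadratic gives a conjugate pair via the quadratic formula.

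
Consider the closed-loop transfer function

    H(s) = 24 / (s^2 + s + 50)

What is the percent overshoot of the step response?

%OS ≈ 80.0%

Comparing s^2 + s + 50 to s^2 + 2ζωₙs + ωₙ²: ωₙ = √50 ≈ 7.071 rad/s and ζ = 1/(2·√50) ≈ 0.07071.
%OS = 100·exp(−πζ/√(1−ζ²)) = 100·exp(−π·0.07071/√(1−0.07071²)) ≈ 80.0%.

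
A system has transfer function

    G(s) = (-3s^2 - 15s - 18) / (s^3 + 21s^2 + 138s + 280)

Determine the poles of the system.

The poles are the roots of the denominator s^3 + 21s^2 + 138s + 280 = 0.
Trying s = -4: the polynomial evaluates to 0, so (s + 4) is a factor.
Dividing out leaves s^2 + 17s + 70 = 0.
Factoring the quadratic: (s + 10)(s + 7) = 0.

s = -4, -10, -7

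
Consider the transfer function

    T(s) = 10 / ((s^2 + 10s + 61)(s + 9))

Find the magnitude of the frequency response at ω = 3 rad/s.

Substitute s = j3: numerator = 10, denominator = 378 + j426.
|T(j3)| = |10| / |378 + j426| = 10 / 569.53 ≈ 0.01756.

|T(j3)| ≈ 0.01756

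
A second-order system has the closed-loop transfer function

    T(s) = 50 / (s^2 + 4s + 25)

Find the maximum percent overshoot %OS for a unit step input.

Comparing s^2 + 4s + 25 to s^2 + 2ζωₙs + ωₙ²: ωₙ = 5 rad/s and ζ = 4/(2·5) = 0.4.
%OS = 100·exp(−πζ/√(1−ζ²)) = 100·exp(−π·0.4/√(1−0.4²)) ≈ 25.4%.

%OS ≈ 25.4%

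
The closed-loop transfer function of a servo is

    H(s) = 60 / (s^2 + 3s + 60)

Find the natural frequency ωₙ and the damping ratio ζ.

ωₙ ≈ 7.746 rad/s, ζ ≈ 0.1936

Compare the denominator to the standard form s^2 + 2ζωₙs + ωₙ².
ωₙ² = 60, so ωₙ = √60 ≈ 7.746 rad/s.
2ζωₙ = 3, so ζ = 3/(2·√60) ≈ 0.1936.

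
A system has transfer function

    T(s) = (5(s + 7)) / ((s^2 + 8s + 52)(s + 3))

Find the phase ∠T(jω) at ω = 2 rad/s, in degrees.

∠T(j2) ≈ -36.18°

At s = j2: numerator = 35 + j10, denominator = 112 + j144.
∠T = ∠num − ∠den = 15.945° − (52.125°) = -36.18°.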